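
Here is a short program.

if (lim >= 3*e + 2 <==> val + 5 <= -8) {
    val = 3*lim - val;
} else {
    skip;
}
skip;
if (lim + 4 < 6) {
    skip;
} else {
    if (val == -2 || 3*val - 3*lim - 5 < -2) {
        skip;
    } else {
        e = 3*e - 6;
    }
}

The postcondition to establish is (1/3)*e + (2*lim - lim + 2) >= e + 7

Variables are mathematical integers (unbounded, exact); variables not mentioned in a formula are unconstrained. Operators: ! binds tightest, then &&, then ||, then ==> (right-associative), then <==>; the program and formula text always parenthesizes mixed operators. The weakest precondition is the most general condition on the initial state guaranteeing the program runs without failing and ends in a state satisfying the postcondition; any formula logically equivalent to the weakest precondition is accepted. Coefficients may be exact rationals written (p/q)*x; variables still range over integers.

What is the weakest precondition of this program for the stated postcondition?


Working backward. After the program, the postcondition (1/3)*e + (2*lim - lim + 2) >= e + 7 must hold; in canonical form it is lim >= (2/3)*e + 5.
Then branch requires lim >= (2/3)*e + 5; else branch requires ((val == -2 || 3*val < 3*lim + 3) ==> lim >= (2/3)*e + 5) && ((!(val == -2 || 3*val < 3*lim + 3)) ==> lim >= 2*e + 1).
Before the if: (lim < 2 ==> lim >= (2/3)*e + 5) && ((!(lim < 2)) ==> (((val == -2 || 3*val < 3*lim + 3) ==> lim >= (2/3)*e + 5) && ((!(val == -2 || 3*val < 3*lim + 3)) ==> lim >= 2*e + 1)))
Before skip: (lim < 2 ==> lim >= (2/3)*e + 5) && ((!(lim < 2)) ==> (((val == -2 || 3*val < 3*lim + 3) ==> lim >= (2/3)*e + 5) && ((!(val == -2 || 3*val < 3*lim + 3)) ==> lim >= 2*e + 1)))
Then branch requires (lim < 2 ==> lim >= (2/3)*e + 5) && ((!(lim < 2)) ==> (((3*lim == val - 2 || 6*lim < 3*val + 3) ==> lim >= (2/3)*e + 5) && ((!(3*lim == val - 2 || 6*lim < 3*val + 3)) ==> lim >= 2*e + 1))); else branch requires (lim < 2 ==> lim >= (2/3)*e + 5) && ((!(lim < 2)) ==> (((val == -2 || 3*val < 3*lim + 3) ==> lim >= (2/3)*e + 5) && ((!(val == -2 || 3*val < 3*lim + 3)) ==> lim >= 2*e + 1))).
Before the if: ((lim >= 3*e + 2 <==> val <= -13) ==> ((lim < 2 ==> lim >= (2/3)*e + 5) && ((!(lim < 2)) ==> (((3*lim == val - 2 || 6*lim < 3*val + 3) ==> lim >= (2/3)*e + 5) && ((!(3*lim == val - 2 || 6*lim < 3*val + 3)) ==> lim >= 2*e + 1))))) && ((!(lim >= 3*e + 2 <==> val <= -13)) ==> ((lim < 2 ==> lim >= (2/3)*e + 5) && ((!(lim < 2)) ==> (((val == -2 || 3*val < 3*lim + 3) ==> lim >= (2/3)*e + 5) && ((!(val == -2 || 3*val < 3*lim + 3)) ==> lim >= 2*e + 1)))))
Answer: WP = ((lim >= 3*e + 2 <==> val <= -13) ==> ((lim < 2 ==> lim >= (2/3)*e + 5) && ((!(lim < 2)) ==> (((3*lim == val - 2 || 6*lim < 3*val + 3) ==> lim >= (2/3)*e + 5) && ((!(3*lim == val - 2 || 6*lim < 3*val + 3)) ==> lim >= 2*e + 1))))) && ((!(lim >= 3*e + 2 <==> val <= -13)) ==> ((lim < 2 ==> lim >= (2/3)*e + 5) && ((!(lim < 2)) ==> (((val == -2 || 3*val < 3*lim + 3) ==> lim >= (2/3)*e + 5) && ((!(val == -2 || 3*val < 3*lim + 3)) ==> lim >= 2*e + 1)))))


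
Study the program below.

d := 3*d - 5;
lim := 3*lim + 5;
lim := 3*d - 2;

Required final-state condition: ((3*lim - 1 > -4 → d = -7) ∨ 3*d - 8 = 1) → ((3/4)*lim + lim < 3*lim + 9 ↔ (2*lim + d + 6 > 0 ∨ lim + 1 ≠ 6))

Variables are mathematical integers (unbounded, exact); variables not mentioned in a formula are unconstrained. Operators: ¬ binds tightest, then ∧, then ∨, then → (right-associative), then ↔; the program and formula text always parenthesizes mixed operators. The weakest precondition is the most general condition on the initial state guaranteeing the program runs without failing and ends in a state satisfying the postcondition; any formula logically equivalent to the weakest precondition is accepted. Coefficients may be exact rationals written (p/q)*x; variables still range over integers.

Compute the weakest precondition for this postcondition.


Working backward. After the program, the postcondition ((3*lim - 1 > -4 → d = -7) ∨ 3*d - 8 = 1) → ((3/4)*lim + lim < 3*lim + 9 ↔ (2*lim + d + 6 > 0 ∨ lim + 1 ≠ 6)) must hold; in canonical form it is ((3*lim > -3 → d = -7) ∨ 3*d = 9) → ((5/4)*lim > -9 ↔ (d + 2*lim > -6 ∨ lim ≠ 5)).
Before lim := 3*d - 2: ((9*d > 3 → d = -7) ∨ 3*d = 9) → ((15/4)*d > -13/2 ↔ (7*d > -2 ∨ 3*d ≠ 7))
Before lim := 3*lim + 5: ((9*d > 3 → d = -7) ∨ 3*d = 9) → ((15/4)*d > -13/2 ↔ (7*d > -2 ∨ 3*d ≠ 7))
Before d := 3*d - 5: ((27*d > 48 → 3*d = -2) ∨ 9*d = 24) → ((45/4)*d > 49/4 ↔ (21*d > 33 ∨ 9*d ≠ 22))
Answer: WP = ((27*d > 48 → 3*d = -2) ∨ 9*d = 24) → ((45/4)*d > 49/4 ↔ (21*d > 33 ∨ 9*d ≠ 22))


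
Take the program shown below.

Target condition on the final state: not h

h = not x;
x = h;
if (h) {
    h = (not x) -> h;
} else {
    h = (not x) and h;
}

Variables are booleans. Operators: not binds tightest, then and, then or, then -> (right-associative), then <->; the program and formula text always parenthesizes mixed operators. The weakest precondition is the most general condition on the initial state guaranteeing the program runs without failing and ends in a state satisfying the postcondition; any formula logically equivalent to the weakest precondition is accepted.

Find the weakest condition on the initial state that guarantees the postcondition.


Working backward. After the program, not h must hold.
Then branch requires not ((not x) -> h); else branch requires not ((not x) and h).
Before the if: (h -> (not ((not x) -> h))) and ((not h) -> (not ((not x) and h)))
Before x := h: h -> (not ((not h) -> h))
Before h := not x: (not x) -> (not (x -> (not x)))
Answer: WP = (not x) -> (not (x -> (not x)))


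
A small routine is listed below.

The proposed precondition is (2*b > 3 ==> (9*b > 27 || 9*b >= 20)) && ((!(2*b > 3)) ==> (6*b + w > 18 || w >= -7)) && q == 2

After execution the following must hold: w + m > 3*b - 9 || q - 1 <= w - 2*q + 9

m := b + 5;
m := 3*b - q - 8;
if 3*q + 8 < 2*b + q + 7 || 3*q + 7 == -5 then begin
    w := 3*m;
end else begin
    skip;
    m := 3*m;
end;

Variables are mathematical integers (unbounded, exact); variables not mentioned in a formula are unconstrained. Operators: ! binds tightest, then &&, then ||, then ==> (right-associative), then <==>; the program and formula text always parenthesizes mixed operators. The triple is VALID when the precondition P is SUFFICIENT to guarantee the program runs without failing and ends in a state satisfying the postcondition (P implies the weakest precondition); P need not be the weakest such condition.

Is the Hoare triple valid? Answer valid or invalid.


Working backward. After the program, the postcondition w + m > 3*b - 9 || q - 1 <= w - 2*q + 9 must hold; in canonical form it is m + w > 3*b - 9 || 3*q <= w + 10.
Then branch requires 4*m > 3*b - 9 || 3*q <= 3*m + 10; else branch requires 3*m + w > 3*b - 9 || 3*q <= w + 10.
Before the if: ((2*q < 2*b - 1 || 3*q == -12) ==> (4*m > 3*b - 9 || 3*q <= 3*m + 10)) && ((!(2*q < 2*b - 1 || 3*q == -12)) ==> (3*m + w > 3*b - 9 || 3*q <= w + 10))
Before m := 3*b - q - 8: ((2*q < 2*b - 1 || 3*q == -12) ==> (9*b > 4*q + 23 || 6*q <= 9*b - 14)) && ((!(2*q < 2*b - 1 || 3*q == -12)) ==> (6*b + w > 3*q + 15 || 3*q <= w + 10))
Before m := b + 5: ((2*q < 2*b - 1 || 3*q == -12) ==> (9*b > 4*q + 23 || 6*q <= 9*b - 14)) && ((!(2*q < 2*b - 1 || 3*q == -12)) ==> (6*b + w > 3*q + 15 || 3*q <= w + 10))
The weakest precondition is ((2*q < 2*b - 1 || 3*q == -12) ==> (9*b > 4*q + 23 || 6*q <= 9*b - 14)) && ((!(2*q < 2*b - 1 || 3*q == -12)) ==> (6*b + w > 3*q + 15 || 3*q <= w + 10)).
Check whether (2*b > 3 ==> (9*b > 27 || 9*b >= 20)) && ((!(2*b > 3)) ==> (6*b + w > 18 || w >= -7)) && q == 2 implies it.
Countermodel: at the initial state b = 0, q = 2, w = -5, the precondition holds but the weakest precondition fails.
Answer: invalid


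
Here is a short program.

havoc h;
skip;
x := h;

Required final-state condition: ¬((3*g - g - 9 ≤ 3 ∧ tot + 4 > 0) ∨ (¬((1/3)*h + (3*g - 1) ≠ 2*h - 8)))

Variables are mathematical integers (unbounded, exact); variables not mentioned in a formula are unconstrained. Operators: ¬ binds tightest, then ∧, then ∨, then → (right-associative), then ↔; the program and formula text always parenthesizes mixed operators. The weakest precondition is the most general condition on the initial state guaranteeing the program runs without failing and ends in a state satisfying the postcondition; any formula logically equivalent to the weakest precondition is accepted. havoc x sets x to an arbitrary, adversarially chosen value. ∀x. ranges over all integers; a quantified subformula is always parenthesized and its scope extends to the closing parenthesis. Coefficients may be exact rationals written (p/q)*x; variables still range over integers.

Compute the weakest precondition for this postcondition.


Working backward. After the program, the postcondition ¬((3*g - g - 9 ≤ 3 ∧ tot + 4 > 0) ∨ (¬((1/3)*h + (3*g - 1) ≠ 2*h - 8))) must hold; in canonical form it is ¬((2*g ≤ 12 ∧ tot > -4) ∨ (¬(3*g ≠ (5/3)*h - 7))).
Before x := h: ¬((2*g ≤ 12 ∧ tot > -4) ∨ (¬(3*g ≠ (5/3)*h - 7)))
Before skip: ¬((2*g ≤ 12 ∧ tot > -4) ∨ (¬(3*g ≠ (5/3)*h - 7)))
Before havoc h: ∀h_1. (¬((2*g ≤ 12 ∧ tot > -4) ∨ (¬(3*g ≠ (5/3)*h_1 - 7))))
Answer: WP = ∀h_1. (¬((2*g ≤ 12 ∧ tot > -4) ∨ (¬(3*g ≠ (5/3)*h_1 - 7))))


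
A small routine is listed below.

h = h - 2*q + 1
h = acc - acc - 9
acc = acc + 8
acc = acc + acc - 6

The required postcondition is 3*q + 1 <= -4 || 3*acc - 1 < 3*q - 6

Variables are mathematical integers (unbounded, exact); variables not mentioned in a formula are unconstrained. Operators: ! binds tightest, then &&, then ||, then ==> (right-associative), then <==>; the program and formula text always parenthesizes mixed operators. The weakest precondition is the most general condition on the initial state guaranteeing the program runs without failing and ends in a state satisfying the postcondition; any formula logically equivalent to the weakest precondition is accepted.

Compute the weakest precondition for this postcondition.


Working backward. After the program, the postcondition 3*q + 1 <= -4 || 3*acc - 1 < 3*q - 6 must hold; in canonical form it is 3*q <= -5 || 3*acc < 3*q - 5.
Before acc := acc + acc - 6: 3*q <= -5 || 6*acc < 3*q + 13
Before acc := acc + 8: 3*q <= -5 || 6*acc < 3*q - 35
Before h := acc - acc - 9: 3*q <= -5 || 6*acc < 3*q - 35
Before h := h - 2*q + 1: 3*q <= -5 || 6*acc < 3*q - 35
Answer: WP = 3*q <= -5 || 6*acc < 3*q - 35


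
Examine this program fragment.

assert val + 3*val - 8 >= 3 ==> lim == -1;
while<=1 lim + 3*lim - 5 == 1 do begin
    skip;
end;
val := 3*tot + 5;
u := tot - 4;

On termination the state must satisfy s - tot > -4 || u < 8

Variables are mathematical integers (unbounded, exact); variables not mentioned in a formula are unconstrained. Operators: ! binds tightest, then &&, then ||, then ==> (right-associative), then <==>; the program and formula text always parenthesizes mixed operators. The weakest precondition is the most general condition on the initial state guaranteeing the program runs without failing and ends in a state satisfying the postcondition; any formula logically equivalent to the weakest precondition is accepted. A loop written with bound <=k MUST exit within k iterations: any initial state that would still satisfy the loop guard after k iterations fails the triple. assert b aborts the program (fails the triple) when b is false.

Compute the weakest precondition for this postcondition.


Working backward. After the program, the postcondition s - tot > -4 || u < 8 must hold; in canonical form it is s > tot - 4 || u < 8.
Before u := tot - 4: s > tot - 4 || tot < 12
Before val := 3*tot + 5: s > tot - 4 || tot < 12
Before the loop (bound <=1), unroll the exhaustion recursion (WP_0 = exit-now case; WP_j = one more guarded iteration, up to j = 1):
  WP_0: (!(4*lim == 6)) && (s > tot - 4 || tot < 12)
  WP_1: (4*lim == 6 ==> ((!(4*lim == 6)) && (s > tot - 4 || tot < 12))) && ((!(4*lim == 6)) ==> (s > tot - 4 || tot < 12))
So before the loop: (4*lim == 6 ==> ((!(4*lim == 6)) && (s > tot - 4 || tot < 12))) && ((!(4*lim == 6)) ==> (s > tot - 4 || tot < 12))
Before assert val + 3*val - 8 >= 3 ==> lim == -1: (4*val >= 11 ==> lim == -1) && (4*lim == 6 ==> ((!(4*lim == 6)) && (s > tot - 4 || tot < 12))) && ((!(4*lim == 6)) ==> (s > tot - 4 || tot < 12))
Answer: WP = (4*val >= 11 ==> lim == -1) && (4*lim == 6 ==> ((!(4*lim == 6)) && (s > tot - 4 || tot < 12))) && ((!(4*lim == 6)) ==> (s > tot - 4 || tot < 12))


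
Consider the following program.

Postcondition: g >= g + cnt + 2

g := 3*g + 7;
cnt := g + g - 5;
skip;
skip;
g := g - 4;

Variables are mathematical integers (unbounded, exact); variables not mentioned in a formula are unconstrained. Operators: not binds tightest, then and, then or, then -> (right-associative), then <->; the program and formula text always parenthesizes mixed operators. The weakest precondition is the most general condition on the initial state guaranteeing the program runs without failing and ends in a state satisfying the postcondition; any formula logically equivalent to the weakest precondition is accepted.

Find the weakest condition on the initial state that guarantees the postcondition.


Working backward. After the program, the postcondition g >= g + cnt + 2 must hold; in canonical form it is cnt <= -2.
Before g := g - 4: cnt <= -2
Before skip: cnt <= -2
Before skip: cnt <= -2
Before cnt := g + g - 5: 2*g <= 3
Before g := 3*g + 7: 6*g <= -11
Answer: WP = 6*g <= -11


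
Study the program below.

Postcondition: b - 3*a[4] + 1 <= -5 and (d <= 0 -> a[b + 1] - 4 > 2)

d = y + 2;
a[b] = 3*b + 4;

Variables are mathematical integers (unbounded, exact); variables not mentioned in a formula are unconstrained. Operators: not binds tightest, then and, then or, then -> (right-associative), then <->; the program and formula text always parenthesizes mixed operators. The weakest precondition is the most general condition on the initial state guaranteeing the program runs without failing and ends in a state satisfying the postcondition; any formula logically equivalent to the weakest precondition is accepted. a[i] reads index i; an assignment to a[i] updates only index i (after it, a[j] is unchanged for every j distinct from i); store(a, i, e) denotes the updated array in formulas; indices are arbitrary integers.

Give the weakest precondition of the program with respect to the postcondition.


Working backward. After the program, the postcondition b - 3*a[4] + 1 <= -5 and (d <= 0 -> a[b + 1] - 4 > 2) must hold; in canonical form it is b <= 3*a[4] - 6 and (d <= 0 -> a[b + 1] > 6).
Before a[b] := 3*b + 4: b <= 3*store(a, b, 3*b + 4)[4] - 6 and (d <= 0 -> store(a, b, 3*b + 4)[b + 1] > 6)
Before d := y + 2: b <= 3*store(a, b, 3*b + 4)[4] - 6 and (y <= -2 -> store(a, b, 3*b + 4)[b + 1] > 6)
Answer: WP = b <= 3*store(a, b, 3*b + 4)[4] - 6 and (y <= -2 -> store(a, b, 3*b + 4)[b + 1] > 6)


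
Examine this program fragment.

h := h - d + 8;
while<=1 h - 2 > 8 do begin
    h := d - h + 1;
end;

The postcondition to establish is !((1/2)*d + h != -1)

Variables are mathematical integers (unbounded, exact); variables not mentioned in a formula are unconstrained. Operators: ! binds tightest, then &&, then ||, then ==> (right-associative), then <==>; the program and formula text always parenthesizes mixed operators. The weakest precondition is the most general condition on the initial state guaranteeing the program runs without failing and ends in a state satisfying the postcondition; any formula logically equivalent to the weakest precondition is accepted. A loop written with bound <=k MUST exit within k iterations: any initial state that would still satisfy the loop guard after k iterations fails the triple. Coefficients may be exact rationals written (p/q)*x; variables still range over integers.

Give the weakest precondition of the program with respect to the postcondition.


Working backward. After the program, !((1/2)*d + h != -1) must hold.
Before the loop (bound <=1), unroll the exhaustion recursion (WP_0 = exit-now case; WP_j = one more guarded iteration, up to j = 1):
  WP_0: (!(h > 10)) && (!((1/2)*d + h != -1))
  WP_1: (h > 10 ==> ((!(d > h + 9)) && (!((3/2)*d != h - 2)))) && ((!(h > 10)) ==> (!((1/2)*d + h != -1)))
So before the loop: (h > 10 ==> ((!(d > h + 9)) && (!((3/2)*d != h - 2)))) && ((!(h > 10)) ==> (!((1/2)*d + h != -1)))
Before h := h - d + 8: (h > d + 2 ==> ((!(2*d > h + 17)) && (!((5/2)*d != h + 6)))) && ((!(h > d + 2)) ==> (!(h != (1/2)*d - 9)))
Answer: WP = (h > d + 2 ==> ((!(2*d > h + 17)) && (!((5/2)*d != h + 6)))) && ((!(h > d + 2)) ==> (!(h != (1/2)*d - 9)))


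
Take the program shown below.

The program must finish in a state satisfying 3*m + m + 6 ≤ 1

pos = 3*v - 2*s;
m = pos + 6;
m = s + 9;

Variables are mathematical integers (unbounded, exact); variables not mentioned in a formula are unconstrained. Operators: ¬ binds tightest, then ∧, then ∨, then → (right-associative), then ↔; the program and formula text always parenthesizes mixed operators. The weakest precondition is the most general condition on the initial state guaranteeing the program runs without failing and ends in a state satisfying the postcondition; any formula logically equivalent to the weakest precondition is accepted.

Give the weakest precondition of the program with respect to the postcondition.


Working backward. After the program, the postcondition 3*m + m + 6 ≤ 1 must hold; in canonical form it is 4*m ≤ -5.
Before m := s + 9: 4*s ≤ -41
Before m := pos + 6: 4*s ≤ -41
Before pos := 3*v - 2*s: 4*s ≤ -41
Answer: WP = 4*s ≤ -41


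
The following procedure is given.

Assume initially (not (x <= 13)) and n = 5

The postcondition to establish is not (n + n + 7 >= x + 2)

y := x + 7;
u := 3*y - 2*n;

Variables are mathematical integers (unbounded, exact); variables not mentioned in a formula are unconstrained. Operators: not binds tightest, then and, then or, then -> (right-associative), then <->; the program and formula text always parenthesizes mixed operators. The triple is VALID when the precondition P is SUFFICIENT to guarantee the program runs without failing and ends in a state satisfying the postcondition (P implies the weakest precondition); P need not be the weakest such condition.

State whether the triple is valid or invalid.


Working backward. After the program, the postcondition not (n + n + 7 >= x + 2) must hold; in canonical form it is not (2*n >= x - 5).
Before u := 3*y - 2*n: not (2*n >= x - 5)
Before y := x + 7: not (2*n >= x - 5)
The weakest precondition is not (2*n >= x - 5).
Check whether (not (x <= 13)) and n = 5 implies it.
Countermodel: at the initial state n = 5, x = 14, the precondition holds but the weakest precondition fails.
Answer: invalid


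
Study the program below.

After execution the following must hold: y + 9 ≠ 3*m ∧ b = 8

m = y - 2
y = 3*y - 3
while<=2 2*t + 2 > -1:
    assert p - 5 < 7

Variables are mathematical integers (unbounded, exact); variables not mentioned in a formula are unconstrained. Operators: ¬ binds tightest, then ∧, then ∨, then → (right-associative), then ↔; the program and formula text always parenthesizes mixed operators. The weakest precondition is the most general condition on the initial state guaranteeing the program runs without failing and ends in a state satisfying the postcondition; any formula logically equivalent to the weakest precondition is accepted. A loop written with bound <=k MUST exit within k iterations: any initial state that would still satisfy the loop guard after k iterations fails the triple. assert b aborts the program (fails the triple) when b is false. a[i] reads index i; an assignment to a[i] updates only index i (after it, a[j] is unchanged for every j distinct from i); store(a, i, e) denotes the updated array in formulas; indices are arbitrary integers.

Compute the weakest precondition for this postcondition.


Working backward. After the program, the postcondition y + 9 ≠ 3*m ∧ b = 8 must hold; in canonical form it is y ≠ 3*m - 9 ∧ b = 8.
Before the loop (bound <=2), unroll the exhaustion recursion (WP_0 = exit-now case; WP_j = one more guarded iteration, up to j = 2):
  WP_0: (¬(2*t > -3)) ∧ y ≠ 3*m - 9 ∧ b = 8
  WP_1: (2*t > -3 → (p < 12 ∧ (¬(2*t > -3)) ∧ y ≠ 3*m - 9 ∧ b = 8)) ∧ ((¬(2*t > -3)) → (y ≠ 3*m - 9 ∧ b = 8))
  WP_2: (2*t > -3 → (p < 12 ∧ (2*t > -3 → (p < 12 ∧ (¬(2*t > -3)) ∧ y ≠ 3*m - 9 ∧ b = 8)) ∧ ((¬(2*t > -3)) → (y ≠ 3*m - 9 ∧ b = 8)))) ∧ ((¬(2*t > -3)) → (y ≠ 3*m - 9 ∧ b = 8))
So before the loop: (2*t > -3 → (p < 12 ∧ (2*t > -3 → (p < 12 ∧ (¬(2*t > -3)) ∧ y ≠ 3*m - 9 ∧ b = 8)) ∧ ((¬(2*t > -3)) → (y ≠ 3*m - 9 ∧ b = 8)))) ∧ ((¬(2*t > -3)) → (y ≠ 3*m - 9 ∧ b = 8))
Before y := 3*y - 3: (2*t > -3 → (p < 12 ∧ (2*t > -3 → (p < 12 ∧ (¬(2*t > -3)) ∧ 3*y ≠ 3*m - 6 ∧ b = 8)) ∧ ((¬(2*t > -3)) → (3*y ≠ 3*m - 6 ∧ b = 8)))) ∧ ((¬(2*t > -3)) → (3*y ≠ 3*m - 6 ∧ b = 8))
Before m := y - 2: (2*t > -3 → (p < 12 ∧ (2*t > -3 → (p < 12 ∧ (¬(2*t > -3)) ∧ b = 8)) ∧ ((¬(2*t > -3)) → b = 8))) ∧ ((¬(2*t > -3)) → b = 8)
Answer: WP = (2*t > -3 → (p < 12 ∧ (2*t > -3 → (p < 12 ∧ (¬(2*t > -3)) ∧ b = 8)) ∧ ((¬(2*t > -3)) → b = 8))) ∧ ((¬(2*t > -3)) → b = 8)


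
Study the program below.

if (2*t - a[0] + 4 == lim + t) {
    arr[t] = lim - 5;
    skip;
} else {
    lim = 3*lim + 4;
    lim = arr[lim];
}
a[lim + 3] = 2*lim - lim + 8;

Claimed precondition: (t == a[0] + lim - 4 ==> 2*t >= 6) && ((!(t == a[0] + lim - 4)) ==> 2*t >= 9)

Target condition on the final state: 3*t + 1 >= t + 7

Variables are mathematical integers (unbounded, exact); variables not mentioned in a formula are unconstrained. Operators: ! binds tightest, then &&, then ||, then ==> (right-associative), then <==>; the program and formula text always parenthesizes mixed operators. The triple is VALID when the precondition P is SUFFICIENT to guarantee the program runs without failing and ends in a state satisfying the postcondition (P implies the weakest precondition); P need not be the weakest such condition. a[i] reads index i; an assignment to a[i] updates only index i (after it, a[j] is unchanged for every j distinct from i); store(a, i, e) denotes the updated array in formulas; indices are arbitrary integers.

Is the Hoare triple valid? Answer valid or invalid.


Working backward. After the program, the postcondition 3*t + 1 >= t + 7 must hold; in canonical form it is 2*t >= 6.
Before a[lim + 3] := 2*lim - lim + 8: 2*t >= 6
Then branch requires 2*t >= 6; else branch requires 2*t >= 6.
Before the if: (t == a[0] + lim - 4 ==> 2*t >= 6) && ((!(t == a[0] + lim - 4)) ==> 2*t >= 6)
The weakest precondition is (t == a[0] + lim - 4 ==> 2*t >= 6) && ((!(t == a[0] + lim - 4)) ==> 2*t >= 6).
Check whether (t == a[0] + lim - 4 ==> 2*t >= 6) && ((!(t == a[0] + lim - 4)) ==> 2*t >= 9) implies it.
Every state satisfying the precondition satisfies the weakest precondition: the implication holds.
Answer: valid


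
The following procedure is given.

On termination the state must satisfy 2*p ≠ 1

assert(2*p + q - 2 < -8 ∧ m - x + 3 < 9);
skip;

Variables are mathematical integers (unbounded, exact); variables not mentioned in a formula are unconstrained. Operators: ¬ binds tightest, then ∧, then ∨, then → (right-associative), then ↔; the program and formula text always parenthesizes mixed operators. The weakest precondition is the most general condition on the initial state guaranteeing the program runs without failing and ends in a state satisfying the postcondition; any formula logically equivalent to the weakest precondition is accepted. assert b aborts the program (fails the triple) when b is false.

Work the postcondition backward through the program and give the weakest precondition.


Working backward. After the program, 2*p ≠ 1 must hold.
Before skip: 2*p ≠ 1
Before assert 2*p + q - 2 < -8 ∧ m - x + 3 < 9: 2*p + q < -6 ∧ m < x + 6 ∧ 2*p ≠ 1
Answer: WP = 2*p + q < -6 ∧ m < x + 6 ∧ 2*p ≠ 1


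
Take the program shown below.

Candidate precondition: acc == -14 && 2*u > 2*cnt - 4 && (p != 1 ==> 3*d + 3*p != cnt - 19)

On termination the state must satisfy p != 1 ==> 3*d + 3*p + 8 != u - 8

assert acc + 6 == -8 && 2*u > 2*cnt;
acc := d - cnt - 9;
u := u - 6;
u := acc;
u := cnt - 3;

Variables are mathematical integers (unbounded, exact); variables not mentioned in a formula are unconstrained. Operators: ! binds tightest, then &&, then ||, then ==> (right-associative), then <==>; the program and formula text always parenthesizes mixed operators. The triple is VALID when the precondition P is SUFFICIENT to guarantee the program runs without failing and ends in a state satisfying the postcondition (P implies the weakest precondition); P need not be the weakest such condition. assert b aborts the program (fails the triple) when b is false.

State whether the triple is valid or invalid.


Working backward. After the program, the postcondition p != 1 ==> 3*d + 3*p + 8 != u - 8 must hold; in canonical form it is p != 1 ==> 3*d + 3*p != u - 16.
Before u := cnt - 3: p != 1 ==> 3*d + 3*p != cnt - 19
Before u := acc: p != 1 ==> 3*d + 3*p != cnt - 19
Before u := u - 6: p != 1 ==> 3*d + 3*p != cnt - 19
Before acc := d - cnt - 9: p != 1 ==> 3*d + 3*p != cnt - 19
Before assert acc + 6 == -8 && 2*u > 2*cnt: acc == -14 && 2*u > 2*cnt && (p != 1 ==> 3*d + 3*p != cnt - 19)
The weakest precondition is acc == -14 && 2*u > 2*cnt && (p != 1 ==> 3*d + 3*p != cnt - 19).
Check whether acc == -14 && 2*u > 2*cnt - 4 && (p != 1 ==> 3*d + 3*p != cnt - 19) implies it.
Countermodel: at the initial state acc = -14, cnt = 0, d = -8, p = 1, u = 0, the precondition holds but the weakest precondition fails.
Answer: invalid


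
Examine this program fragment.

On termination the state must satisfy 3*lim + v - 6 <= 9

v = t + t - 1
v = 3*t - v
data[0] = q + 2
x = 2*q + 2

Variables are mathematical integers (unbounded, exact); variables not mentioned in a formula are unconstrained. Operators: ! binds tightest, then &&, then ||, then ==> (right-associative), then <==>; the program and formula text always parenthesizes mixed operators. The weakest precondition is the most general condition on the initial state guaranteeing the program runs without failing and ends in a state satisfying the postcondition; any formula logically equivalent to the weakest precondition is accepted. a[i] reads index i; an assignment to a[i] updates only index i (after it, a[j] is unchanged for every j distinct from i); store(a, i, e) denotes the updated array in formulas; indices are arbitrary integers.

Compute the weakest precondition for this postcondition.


Working backward. After the program, the postcondition 3*lim + v - 6 <= 9 must hold; in canonical form it is 3*lim + v <= 15.
Before x := 2*q + 2: 3*lim + v <= 15
Before data[0] := q + 2: 3*lim + v <= 15
Before v := 3*t - v: 3*lim + 3*t <= v + 15
Before v := t + t - 1: 3*lim + t <= 14
Answer: WP = 3*lim + t <= 14


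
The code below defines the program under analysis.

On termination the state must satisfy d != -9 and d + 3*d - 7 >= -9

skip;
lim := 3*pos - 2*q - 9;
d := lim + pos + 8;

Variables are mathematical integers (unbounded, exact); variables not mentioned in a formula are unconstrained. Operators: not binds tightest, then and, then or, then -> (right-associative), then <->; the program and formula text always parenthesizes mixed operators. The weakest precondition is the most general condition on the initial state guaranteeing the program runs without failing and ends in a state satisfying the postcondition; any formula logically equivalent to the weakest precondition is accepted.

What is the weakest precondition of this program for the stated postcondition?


Working backward. After the program, the postcondition d != -9 and d + 3*d - 7 >= -9 must hold; in canonical form it is d != -9 and 4*d >= -2.
Before d := lim + pos + 8: lim + pos != -17 and 4*lim + 4*pos >= -34
Before lim := 3*pos - 2*q - 9: 4*pos != 2*q - 8 and 16*pos >= 8*q + 2
Before skip: 4*pos != 2*q - 8 and 16*pos >= 8*q + 2
Answer: WP = 4*pos != 2*q - 8 and 16*pos >= 8*q + 2


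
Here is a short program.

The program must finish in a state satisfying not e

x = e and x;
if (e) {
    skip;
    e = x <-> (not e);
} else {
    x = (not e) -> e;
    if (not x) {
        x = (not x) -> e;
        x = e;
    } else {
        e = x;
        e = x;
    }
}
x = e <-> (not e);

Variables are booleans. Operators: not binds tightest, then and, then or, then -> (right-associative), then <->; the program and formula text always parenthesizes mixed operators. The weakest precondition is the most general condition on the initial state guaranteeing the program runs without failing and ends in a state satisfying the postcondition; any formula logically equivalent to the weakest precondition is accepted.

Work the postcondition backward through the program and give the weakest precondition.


Working backward. After the program, not e must hold.
Before x := e <-> (not e): not e
Then branch requires not (x <-> (not e)); else branch requires ((not ((not e) -> e)) -> (not e)) and (((not e) -> e) -> (not ((not e) -> e))).
Before the if: (e -> (not (x <-> (not e)))) and ((not e) -> (((not ((not e) -> e)) -> (not e)) and (((not e) -> e) -> (not ((not e) -> e)))))
Before x := e and x: (e -> (not ((e and x) <-> (not e)))) and ((not e) -> (((not ((not e) -> e)) -> (not e)) and (((not e) -> e) -> (not ((not e) -> e)))))
Answer: WP = (e -> (not ((e and x) <-> (not e)))) and ((not e) -> (((not ((not e) -> e)) -> (not e)) and (((not e) -> e) -> (not ((not e) -> e)))))


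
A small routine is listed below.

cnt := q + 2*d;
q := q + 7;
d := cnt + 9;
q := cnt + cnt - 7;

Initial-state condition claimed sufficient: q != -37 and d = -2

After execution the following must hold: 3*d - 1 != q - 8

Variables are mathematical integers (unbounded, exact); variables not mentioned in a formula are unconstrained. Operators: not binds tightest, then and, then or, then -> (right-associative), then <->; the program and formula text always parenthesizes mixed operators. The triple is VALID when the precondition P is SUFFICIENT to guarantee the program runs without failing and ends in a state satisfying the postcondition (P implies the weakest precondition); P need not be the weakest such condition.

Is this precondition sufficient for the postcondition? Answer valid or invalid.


Working backward. After the program, the postcondition 3*d - 1 != q - 8 must hold; in canonical form it is 3*d != q - 7.
Before q := cnt + cnt - 7: 3*d != 2*cnt - 14
Before d := cnt + 9: cnt != -41
Before q := q + 7: cnt != -41
Before cnt := q + 2*d: 2*d + q != -41
The weakest precondition is 2*d + q != -41.
Check whether q != -37 and d = -2 implies it.
Every state satisfying the precondition satisfies the weakest precondition: the implication holds.
Answer: valid


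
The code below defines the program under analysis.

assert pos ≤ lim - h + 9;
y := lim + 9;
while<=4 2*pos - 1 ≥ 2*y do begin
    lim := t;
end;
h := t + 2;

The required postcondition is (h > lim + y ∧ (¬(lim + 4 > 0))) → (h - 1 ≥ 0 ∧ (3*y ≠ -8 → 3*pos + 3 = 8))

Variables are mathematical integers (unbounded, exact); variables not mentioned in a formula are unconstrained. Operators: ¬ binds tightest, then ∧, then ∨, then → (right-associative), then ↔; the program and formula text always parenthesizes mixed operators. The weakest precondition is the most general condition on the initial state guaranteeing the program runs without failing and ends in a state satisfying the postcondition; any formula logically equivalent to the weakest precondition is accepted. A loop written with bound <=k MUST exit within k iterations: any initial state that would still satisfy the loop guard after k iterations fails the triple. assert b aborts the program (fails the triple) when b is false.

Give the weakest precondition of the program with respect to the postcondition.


Working backward. After the program, the postcondition (h > lim + y ∧ (¬(lim + 4 > 0))) → (h - 1 ≥ 0 ∧ (3*y ≠ -8 → 3*pos + 3 = 8)) must hold; in canonical form it is (h > lim + y ∧ (¬(lim > -4))) → (h ≥ 1 ∧ (3*y ≠ -8 → 3*pos = 5)).
Before h := t + 2: (t > lim + y - 2 ∧ (¬(lim > -4))) → (t ≥ -1 ∧ (3*y ≠ -8 → 3*pos = 5))
Before the loop (bound <=4), unroll the exhaustion recursion (WP_0 = exit-now case; WP_j = one more guarded iteration, up to j = 4):
  WP_0: (¬(2*pos ≥ 2*y + 1)) ∧ ((t > lim + y - 2 ∧ (¬(lim > -4))) → (t ≥ -1 ∧ (3*y ≠ -8 → 3*pos = 5)))
  WP_1: (2*pos ≥ 2*y + 1 → ((¬(2*pos ≥ 2*y + 1)) ∧ ((y < 2 ∧ (¬(t > -4))) → (t ≥ -1 ∧ (3*y ≠ -8 → 3*pos = 5))))) ∧ ((¬(2*pos ≥ 2*y + 1)) → ((t > lim + y - 2 ∧ (¬(lim > -4))) → (t ≥ -1 ∧ (3*y ≠ -8 → 3*pos = 5))))
  WP_2: (2*pos ≥ 2*y + 1 → ((2*pos ≥ 2*y + 1 → ((¬(2*pos ≥ 2*y + 1)) ∧ ((y < 2 ∧ (¬(t > -4))) → (t ≥ -1 ∧ (3*y ≠ -8 → 3*pos = 5))))) ∧ ((¬(2*pos ≥ 2*y + 1)) → ((y < 2 ∧ (¬(t > -4))) → (t ≥ -1 ∧ (3*y ≠ -8 → 3*pos = 5)))))) ∧ ((¬(2*pos ≥ 2*y + 1)) → ((t > lim + y - 2 ∧ (¬(lim > -4))) → (t ≥ -1 ∧ (3*y ≠ -8 → 3*pos = 5))))
  WP_3: (2*pos ≥ 2*y + 1 → ((2*pos ≥ 2*y + 1 → ((2*pos ≥ 2*y + 1 → ((¬(2*pos ≥ 2*y + 1)) ∧ ((y < 2 ∧ (¬(t > -4))) → (t ≥ -1 ∧ (3*y ≠ -8 → 3*pos = 5))))) ∧ ((¬(2*pos ≥ 2*y + 1)) → ((y < 2 ∧ (¬(t > -4))) → (t ≥ -1 ∧ (3*y ≠ -8 → 3*pos = 5)))))) ∧ ((¬(2*pos ≥ 2*y + 1)) → ((y < 2 ∧ (¬(t > -4))) → (t ≥ -1 ∧ (3*y ≠ -8 → 3*pos = 5)))))) ∧ ((¬(2*pos ≥ 2*y + 1)) → ((t > lim + y - 2 ∧ (¬(lim > -4))) → (t ≥ -1 ∧ (3*y ≠ -8 → 3*pos = 5))))
  WP_4: (2*pos ≥ 2*y + 1 → ((2*pos ≥ 2*y + 1 → ((2*pos ≥ 2*y + 1 → ((2*pos ≥ 2*y + 1 → ((¬(2*pos ≥ 2*y + 1)) ∧ ((y < 2 ∧ (¬(t > -4))) → (t ≥ -1 ∧ (3*y ≠ -8 → 3*pos = 5))))) ∧ ((¬(2*pos ≥ 2*y + 1)) → ((y < 2 ∧ (¬(t > -4))) → (t ≥ -1 ∧ (3*y ≠ -8 → 3*pos = 5)))))) ∧ ((¬(2*pos ≥ 2*y + 1)) → ((y < 2 ∧ (¬(t > -4))) → (t ≥ -1 ∧ (3*y ≠ -8 → 3*pos = 5)))))) ∧ ((¬(2*pos ≥ 2*y + 1)) → ((y < 2 ∧ (¬(t > -4))) → (t ≥ -1 ∧ (3*y ≠ -8 → 3*pos = 5)))))) ∧ ((¬(2*pos ≥ 2*y + 1)) → ((t > lim + y - 2 ∧ (¬(lim > -4))) → (t ≥ -1 ∧ (3*y ≠ -8 → 3*pos = 5))))
So before the loop: (2*pos ≥ 2*y + 1 → ((2*pos ≥ 2*y + 1 → ((2*pos ≥ 2*y + 1 → ((2*pos ≥ 2*y + 1 → ((¬(2*pos ≥ 2*y + 1)) ∧ ((y < 2 ∧ (¬(t > -4))) → (t ≥ -1 ∧ (3*y ≠ -8 → 3*pos = 5))))) ∧ ((¬(2*pos ≥ 2*y + 1)) → ((y < 2 ∧ (¬(t > -4))) → (t ≥ -1 ∧ (3*y ≠ -8 → 3*pos = 5)))))) ∧ ((¬(2*pos ≥ 2*y + 1)) → ((y < 2 ∧ (¬(t > -4))) → (t ≥ -1 ∧ (3*y ≠ -8 → 3*pos = 5)))))) ∧ ((¬(2*pos ≥ 2*y + 1)) → ((y < 2 ∧ (¬(t > -4))) → (t ≥ -1 ∧ (3*y ≠ -8 → 3*pos = 5)))))) ∧ ((¬(2*pos ≥ 2*y + 1)) → ((t > lim + y - 2 ∧ (¬(lim > -4))) → (t ≥ -1 ∧ (3*y ≠ -8 → 3*pos = 5))))
Before y := lim + 9: (2*pos ≥ 2*lim + 19 → ((2*pos ≥ 2*lim + 19 → ((2*pos ≥ 2*lim + 19 → ((2*pos ≥ 2*lim + 19 → ((¬(2*pos ≥ 2*lim + 19)) ∧ ((lim < -7 ∧ (¬(t > -4))) → (t ≥ -1 ∧ (3*lim ≠ -35 → 3*pos = 5))))) ∧ ((¬(2*pos ≥ 2*lim + 19)) → ((lim < -7 ∧ (¬(t > -4))) → (t ≥ -1 ∧ (3*lim ≠ -35 → 3*pos = 5)))))) ∧ ((¬(2*pos ≥ 2*lim + 19)) → ((lim < -7 ∧ (¬(t > -4))) → (t ≥ -1 ∧ (3*lim ≠ -35 → 3*pos = 5)))))) ∧ ((¬(2*pos ≥ 2*lim + 19)) → ((lim < -7 ∧ (¬(t > -4))) → (t ≥ -1 ∧ (3*lim ≠ -35 → 3*pos = 5)))))) ∧ ((¬(2*pos ≥ 2*lim + 19)) → ((t > 2*lim + 7 ∧ (¬(lim > -4))) → (t ≥ -1 ∧ (3*lim ≠ -35 → 3*pos = 5))))
Before assert pos ≤ lim - h + 9: h + pos ≤ lim + 9 ∧ (2*pos ≥ 2*lim + 19 → ((2*pos ≥ 2*lim + 19 → ((2*pos ≥ 2*lim + 19 → ((2*pos ≥ 2*lim + 19 → ((¬(2*pos ≥ 2*lim + 19)) ∧ ((lim < -7 ∧ (¬(t > -4))) → (t ≥ -1 ∧ (3*lim ≠ -35 → 3*pos = 5))))) ∧ ((¬(2*pos ≥ 2*lim + 19)) → ((lim < -7 ∧ (¬(t > -4))) → (t ≥ -1 ∧ (3*lim ≠ -35 → 3*pos = 5)))))) ∧ ((¬(2*pos ≥ 2*lim + 19)) → ((lim < -7 ∧ (¬(t > -4))) → (t ≥ -1 ∧ (3*lim ≠ -35 → 3*pos = 5)))))) ∧ ((¬(2*pos ≥ 2*lim + 19)) → ((lim < -7 ∧ (¬(t > -4))) → (t ≥ -1 ∧ (3*lim ≠ -35 → 3*pos = 5)))))) ∧ ((¬(2*pos ≥ 2*lim + 19)) → ((t > 2*lim + 7 ∧ (¬(lim > -4))) → (t ≥ -1 ∧ (3*lim ≠ -35 → 3*pos = 5))))
Answer: WP = h + pos ≤ lim + 9 ∧ (2*pos ≥ 2*lim + 19 → ((2*pos ≥ 2*lim + 19 → ((2*pos ≥ 2*lim + 19 → ((2*pos ≥ 2*lim + 19 → ((¬(2*pos ≥ 2*lim + 19)) ∧ ((lim < -7 ∧ (¬(t > -4))) → (t ≥ -1 ∧ (3*lim ≠ -35 → 3*pos = 5))))) ∧ ((¬(2*pos ≥ 2*lim + 19)) → ((lim < -7 ∧ (¬(t > -4))) → (t ≥ -1 ∧ (3*lim ≠ -35 → 3*pos = 5)))))) ∧ ((¬(2*pos ≥ 2*lim + 19)) → ((lim < -7 ∧ (¬(t > -4))) → (t ≥ -1 ∧ (3*lim ≠ -35 → 3*pos = 5)))))) ∧ ((¬(2*pos ≥ 2*lim + 19)) → ((lim < -7 ∧ (¬(t > -4))) → (t ≥ -1 ∧ (3*lim ≠ -35 → 3*pos = 5)))))) ∧ ((¬(2*pos ≥ 2*lim + 19)) → ((t > 2*lim + 7 ∧ (¬(lim > -4))) → (t ≥ -1 ∧ (3*lim ≠ -35 → 3*pos = 5))))


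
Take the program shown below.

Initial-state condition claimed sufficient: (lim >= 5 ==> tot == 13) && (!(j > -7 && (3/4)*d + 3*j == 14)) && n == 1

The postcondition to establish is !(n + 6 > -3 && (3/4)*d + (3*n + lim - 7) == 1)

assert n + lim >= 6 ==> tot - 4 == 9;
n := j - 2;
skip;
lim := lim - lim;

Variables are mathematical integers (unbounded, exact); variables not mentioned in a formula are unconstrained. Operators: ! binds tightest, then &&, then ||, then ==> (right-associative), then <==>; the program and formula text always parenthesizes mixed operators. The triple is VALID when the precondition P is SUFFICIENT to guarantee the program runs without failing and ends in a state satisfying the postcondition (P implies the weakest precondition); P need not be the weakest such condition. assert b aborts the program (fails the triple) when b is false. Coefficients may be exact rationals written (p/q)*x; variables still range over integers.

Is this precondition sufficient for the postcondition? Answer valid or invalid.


Working backward. After the program, the postcondition !(n + 6 > -3 && (3/4)*d + (3*n + lim - 7) == 1) must hold; in canonical form it is !(n > -9 && (3/4)*d + lim + 3*n == 8).
Before lim := lim - lim: !(n > -9 && (3/4)*d + 3*n == 8)
Before skip: !(n > -9 && (3/4)*d + 3*n == 8)
Before n := j - 2: !(j > -7 && (3/4)*d + 3*j == 14)
Before assert n + lim >= 6 ==> tot - 4 == 9: (lim + n >= 6 ==> tot == 13) && (!(j > -7 && (3/4)*d + 3*j == 14))
The weakest precondition is (lim + n >= 6 ==> tot == 13) && (!(j > -7 && (3/4)*d + 3*j == 14)).
Check whether (lim >= 5 ==> tot == 13) && (!(j > -7 && (3/4)*d + 3*j == 14)) && n == 1 implies it.
Every state satisfying the precondition satisfies the weakest precondition: the implication holds.
Answer: valid


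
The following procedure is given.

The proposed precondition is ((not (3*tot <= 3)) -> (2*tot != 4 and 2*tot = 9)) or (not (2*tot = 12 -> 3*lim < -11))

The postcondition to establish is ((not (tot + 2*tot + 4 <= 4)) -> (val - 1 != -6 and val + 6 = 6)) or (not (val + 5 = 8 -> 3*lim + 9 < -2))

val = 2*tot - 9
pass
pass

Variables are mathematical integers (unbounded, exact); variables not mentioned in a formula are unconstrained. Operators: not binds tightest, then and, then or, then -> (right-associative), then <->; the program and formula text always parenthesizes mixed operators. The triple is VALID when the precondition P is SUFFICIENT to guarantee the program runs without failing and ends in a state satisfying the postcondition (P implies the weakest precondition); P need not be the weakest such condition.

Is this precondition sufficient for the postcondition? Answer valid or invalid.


Working backward. After the program, the postcondition ((not (tot + 2*tot + 4 <= 4)) -> (val - 1 != -6 and val + 6 = 6)) or (not (val + 5 = 8 -> 3*lim + 9 < -2)) must hold; in canonical form it is ((not (3*tot <= 0)) -> (val != -5 and val = 0)) or (not (val = 3 -> 3*lim < -11)).
Before skip: ((not (3*tot <= 0)) -> (val != -5 and val = 0)) or (not (val = 3 -> 3*lim < -11))
Before skip: ((not (3*tot <= 0)) -> (val != -5 and val = 0)) or (not (val = 3 -> 3*lim < -11))
Before val := 2*tot - 9: ((not (3*tot <= 0)) -> (2*tot != 4 and 2*tot = 9)) or (not (2*tot = 12 -> 3*lim < -11))
The weakest precondition is ((not (3*tot <= 0)) -> (2*tot != 4 and 2*tot = 9)) or (not (2*tot = 12 -> 3*lim < -11)).
Check whether ((not (3*tot <= 3)) -> (2*tot != 4 and 2*tot = 9)) or (not (2*tot = 12 -> 3*lim < -11)) implies it.
Countermodel: at the initial state lim = 0, tot = 1, the precondition holds but the weakest precondition fails.
Answer: invalid
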